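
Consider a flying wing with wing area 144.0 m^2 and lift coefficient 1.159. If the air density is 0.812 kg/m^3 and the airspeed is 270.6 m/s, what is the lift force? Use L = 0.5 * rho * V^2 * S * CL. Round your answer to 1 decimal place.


Step 1: Calculate dynamic pressure q = 0.5 * 0.812 * 270.6^2 = 0.5 * 0.812 * 73224.36 = 29729.0902 Pa
Step 2: Multiply by wing area and lift coefficient: L = 29729.0902 * 144.0 * 1.159
Step 3: L = 4280988.983 * 1.159 = 4961666.2 N

4961666.2


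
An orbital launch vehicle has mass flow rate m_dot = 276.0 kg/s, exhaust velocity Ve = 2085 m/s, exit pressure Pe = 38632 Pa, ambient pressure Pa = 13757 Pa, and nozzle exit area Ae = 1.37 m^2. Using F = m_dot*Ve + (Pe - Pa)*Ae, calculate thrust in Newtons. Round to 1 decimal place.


Step 1: Momentum thrust = m_dot * Ve = 276.0 * 2085 = 575460.0 N
Step 2: Pressure thrust = (Pe - Pa) * Ae = (38632 - 13757) * 1.37 = 34078.75 N
Step 3: Total thrust F = 575460.0 + 34078.75 = 609538.8 N

609538.8


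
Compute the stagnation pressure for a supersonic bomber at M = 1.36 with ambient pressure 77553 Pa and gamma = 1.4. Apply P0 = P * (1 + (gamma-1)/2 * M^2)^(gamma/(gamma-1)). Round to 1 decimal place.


Step 1: (gamma-1)/2 * M^2 = 0.2 * 1.8496 = 0.36992
Step 2: 1 + 0.36992 = 1.36992
Step 3: Exponent gamma/(gamma-1) = 3.5
Step 4: P0 = 77553 * 1.36992^3.5 = 233362.9 Pa

233362.9


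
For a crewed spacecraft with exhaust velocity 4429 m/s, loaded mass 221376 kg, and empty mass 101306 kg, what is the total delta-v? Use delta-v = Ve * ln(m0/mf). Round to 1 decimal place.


Step 1: Mass ratio m0/mf = 221376 / 101306 = 2.185221
Step 2: ln(2.185221) = 0.781717
Step 3: delta-v = 4429 * 0.781717 = 3462.2 m/s

3462.2


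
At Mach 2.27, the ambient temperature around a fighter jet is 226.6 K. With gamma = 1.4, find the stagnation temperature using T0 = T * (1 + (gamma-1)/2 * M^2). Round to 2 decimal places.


Step 1: (gamma-1)/2 = 0.2
Step 2: M^2 = 5.1529
Step 3: 1 + 0.2 * 5.1529 = 2.03058
Step 4: T0 = 226.6 * 2.03058 = 460.13 K

460.13


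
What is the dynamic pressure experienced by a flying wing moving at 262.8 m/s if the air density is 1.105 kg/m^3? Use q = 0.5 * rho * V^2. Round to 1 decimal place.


Step 1: V^2 = 262.8^2 = 69063.84
Step 2: q = 0.5 * 1.105 * 69063.84
Step 3: q = 38157.8 Pa

38157.8


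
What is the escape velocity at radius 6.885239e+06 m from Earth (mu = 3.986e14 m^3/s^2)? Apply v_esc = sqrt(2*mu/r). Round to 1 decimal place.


Step 1: 2*mu/r = 2 * 3.986e14 / 6.885239e+06 = 115783925.5834
Step 2: v_esc = sqrt(115783925.5834) = 10760.3 m/s

10760.3


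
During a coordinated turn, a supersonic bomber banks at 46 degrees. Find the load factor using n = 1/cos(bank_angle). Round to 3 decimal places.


Step 1: Convert 46 degrees to radians = 0.802851
Step 2: cos(46 deg) = 0.694658
Step 3: n = 1 / 0.694658 = 1.440

1.440


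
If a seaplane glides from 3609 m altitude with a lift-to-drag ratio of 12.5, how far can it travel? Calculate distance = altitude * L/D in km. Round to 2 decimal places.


Step 1: Glide distance = altitude * L/D = 3609 * 12.5 = 45112.5 m
Step 2: Convert to km: 45112.5 / 1000 = 45.11 km

45.11


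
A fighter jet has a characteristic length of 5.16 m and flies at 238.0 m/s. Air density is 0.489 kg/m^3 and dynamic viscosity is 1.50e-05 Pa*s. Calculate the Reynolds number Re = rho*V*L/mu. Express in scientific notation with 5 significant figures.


Step 1: Numerator = rho * V * L = 0.489 * 238.0 * 5.16 = 600.53112
Step 2: Re = 600.53112 / 1.50e-05
Step 3: Re = 4.0035e+07

4.0035e+07


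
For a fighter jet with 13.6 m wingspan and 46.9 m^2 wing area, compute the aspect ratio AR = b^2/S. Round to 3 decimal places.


Step 1: b^2 = 13.6^2 = 184.96
Step 2: AR = 184.96 / 46.9 = 3.944

3.944


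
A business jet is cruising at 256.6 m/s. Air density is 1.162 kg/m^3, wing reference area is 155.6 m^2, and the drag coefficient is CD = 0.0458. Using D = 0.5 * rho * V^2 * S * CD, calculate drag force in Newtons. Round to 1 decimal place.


Step 1: Dynamic pressure q = 0.5 * 1.162 * 256.6^2 = 38255.1084 Pa
Step 2: Drag D = q * S * CD = 38255.1084 * 155.6 * 0.0458
Step 3: D = 272624.3 N

272624.3


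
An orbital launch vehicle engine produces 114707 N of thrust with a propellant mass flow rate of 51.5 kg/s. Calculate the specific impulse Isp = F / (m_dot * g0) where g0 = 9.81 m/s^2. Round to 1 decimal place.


Step 1: m_dot * g0 = 51.5 * 9.81 = 505.22
Step 2: Isp = 114707 / 505.22 = 227.0 s

227.0


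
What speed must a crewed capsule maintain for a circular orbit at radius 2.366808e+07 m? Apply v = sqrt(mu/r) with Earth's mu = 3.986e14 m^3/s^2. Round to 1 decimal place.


Step 1: mu / r = 3.986e14 / 2.366808e+07 = 16841247.7903
Step 2: v = sqrt(16841247.7903) = 4103.8 m/s

4103.8


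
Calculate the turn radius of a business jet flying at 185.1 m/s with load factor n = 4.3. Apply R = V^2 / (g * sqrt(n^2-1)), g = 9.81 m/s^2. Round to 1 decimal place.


Step 1: V^2 = 185.1^2 = 34262.01
Step 2: n^2 - 1 = 4.3^2 - 1 = 17.49
Step 3: sqrt(17.49) = 4.182105
Step 4: R = 34262.01 / (9.81 * 4.182105) = 835.1 m

835.1


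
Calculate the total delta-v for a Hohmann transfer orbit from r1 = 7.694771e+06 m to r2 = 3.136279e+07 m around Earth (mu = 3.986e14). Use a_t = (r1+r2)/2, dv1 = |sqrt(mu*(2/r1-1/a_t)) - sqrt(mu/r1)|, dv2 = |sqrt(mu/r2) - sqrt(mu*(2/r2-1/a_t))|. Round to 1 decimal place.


Step 1: Transfer semi-major axis a_t = (7.694771e+06 + 3.136279e+07) / 2 = 1.952878e+07 m
Step 2: v1 (circular at r1) = sqrt(mu/r1) = 7197.32 m/s
Step 3: v_t1 = sqrt(mu*(2/r1 - 1/a_t)) = 9120.96 m/s
Step 4: dv1 = |9120.96 - 7197.32| = 1923.64 m/s
Step 5: v2 (circular at r2) = 3565.01 m/s, v_t2 = 2237.8 m/s
Step 6: dv2 = |3565.01 - 2237.8| = 1327.21 m/s
Step 7: Total delta-v = 1923.64 + 1327.21 = 3250.9 m/s

3250.9


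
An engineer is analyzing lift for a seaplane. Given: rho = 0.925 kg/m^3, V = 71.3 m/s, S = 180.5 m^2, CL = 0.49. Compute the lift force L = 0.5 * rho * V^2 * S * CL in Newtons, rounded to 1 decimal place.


Step 1: Calculate dynamic pressure q = 0.5 * 0.925 * 71.3^2 = 0.5 * 0.925 * 5083.69 = 2351.2066 Pa
Step 2: Multiply by wing area and lift coefficient: L = 2351.2066 * 180.5 * 0.49
Step 3: L = 424392.7958 * 0.49 = 207952.5 N

207952.5


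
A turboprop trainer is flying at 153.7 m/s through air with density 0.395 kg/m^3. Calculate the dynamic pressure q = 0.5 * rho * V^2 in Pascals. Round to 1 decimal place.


Step 1: V^2 = 153.7^2 = 23623.69
Step 2: q = 0.5 * 0.395 * 23623.69
Step 3: q = 4665.7 Pa

4665.7


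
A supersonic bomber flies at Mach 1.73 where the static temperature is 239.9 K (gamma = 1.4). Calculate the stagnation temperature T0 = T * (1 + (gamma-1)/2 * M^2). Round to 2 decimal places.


Step 1: (gamma-1)/2 = 0.2
Step 2: M^2 = 2.9929
Step 3: 1 + 0.2 * 2.9929 = 1.59858
Step 4: T0 = 239.9 * 1.59858 = 383.50 K

383.50


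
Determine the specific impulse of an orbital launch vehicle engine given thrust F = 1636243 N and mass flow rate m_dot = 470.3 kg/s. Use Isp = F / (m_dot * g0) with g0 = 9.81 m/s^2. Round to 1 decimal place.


Step 1: m_dot * g0 = 470.3 * 9.81 = 4613.64
Step 2: Isp = 1636243 / 4613.64 = 354.7 s

354.7


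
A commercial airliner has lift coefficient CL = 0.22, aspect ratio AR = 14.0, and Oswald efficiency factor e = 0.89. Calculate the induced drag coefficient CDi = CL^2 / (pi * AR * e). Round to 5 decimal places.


Step 1: CL^2 = 0.22^2 = 0.0484
Step 2: pi * AR * e = 3.14159 * 14.0 * 0.89 = 39.144244
Step 3: CDi = 0.0484 / 39.144244 = 0.00124

0.00124


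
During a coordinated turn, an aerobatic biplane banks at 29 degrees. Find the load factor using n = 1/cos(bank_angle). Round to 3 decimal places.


Step 1: Convert 29 degrees to radians = 0.506145
Step 2: cos(29 deg) = 0.87462
Step 3: n = 1 / 0.87462 = 1.143

1.143


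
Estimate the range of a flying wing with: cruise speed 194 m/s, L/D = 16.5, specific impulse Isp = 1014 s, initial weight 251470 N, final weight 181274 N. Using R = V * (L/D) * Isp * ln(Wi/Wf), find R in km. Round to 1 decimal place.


Step 1: Coefficient = V * (L/D) * Isp = 194 * 16.5 * 1014 = 3245814.0 m
Step 2: Wi/Wf = 251470 / 181274 = 1.387237
Step 3: ln(1.387237) = 0.327314
Step 4: R = 3245814.0 * 0.327314 = 1062400.4 m = 1062.4 km

1062.4


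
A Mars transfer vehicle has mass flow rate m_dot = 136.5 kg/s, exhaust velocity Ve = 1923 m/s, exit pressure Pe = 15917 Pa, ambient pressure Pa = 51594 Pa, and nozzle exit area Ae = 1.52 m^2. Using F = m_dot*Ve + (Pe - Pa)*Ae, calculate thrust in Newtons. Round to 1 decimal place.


Step 1: Momentum thrust = m_dot * Ve = 136.5 * 1923 = 262489.5 N
Step 2: Pressure thrust = (Pe - Pa) * Ae = (15917 - 51594) * 1.52 = -54229.04 N
Step 3: Total thrust F = 262489.5 + -54229.04 = 208260.5 N

208260.5


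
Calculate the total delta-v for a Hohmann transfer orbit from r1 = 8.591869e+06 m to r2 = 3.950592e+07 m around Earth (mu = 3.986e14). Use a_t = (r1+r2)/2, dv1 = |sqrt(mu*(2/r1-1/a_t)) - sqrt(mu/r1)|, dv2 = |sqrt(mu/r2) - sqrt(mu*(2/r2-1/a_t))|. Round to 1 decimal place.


Step 1: Transfer semi-major axis a_t = (8.591869e+06 + 3.950592e+07) / 2 = 2.404889e+07 m
Step 2: v1 (circular at r1) = sqrt(mu/r1) = 6811.22 m/s
Step 3: v_t1 = sqrt(mu*(2/r1 - 1/a_t)) = 8729.88 m/s
Step 4: dv1 = |8729.88 - 6811.22| = 1918.66 m/s
Step 5: v2 (circular at r2) = 3176.42 m/s, v_t2 = 1898.6 m/s
Step 6: dv2 = |3176.42 - 1898.6| = 1277.82 m/s
Step 7: Total delta-v = 1918.66 + 1277.82 = 3196.5 m/s

3196.5


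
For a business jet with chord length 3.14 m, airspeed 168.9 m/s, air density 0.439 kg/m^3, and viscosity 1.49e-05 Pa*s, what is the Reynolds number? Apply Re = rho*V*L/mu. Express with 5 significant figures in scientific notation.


Step 1: Numerator = rho * V * L = 0.439 * 168.9 * 3.14 = 232.821894
Step 2: Re = 232.821894 / 1.49e-05
Step 3: Re = 1.5626e+07

1.5626e+07


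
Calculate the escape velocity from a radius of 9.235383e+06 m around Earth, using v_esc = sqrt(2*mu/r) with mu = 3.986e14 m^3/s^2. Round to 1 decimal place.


Step 1: 2*mu/r = 2 * 3.986e14 / 9.235383e+06 = 86320188.3452
Step 2: v_esc = sqrt(86320188.3452) = 9290.9 m/s

9290.9


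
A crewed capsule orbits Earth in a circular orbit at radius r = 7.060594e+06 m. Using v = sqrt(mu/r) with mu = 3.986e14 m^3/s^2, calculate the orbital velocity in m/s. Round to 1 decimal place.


Step 1: mu / r = 3.986e14 / 7.060594e+06 = 56454173.6857
Step 2: v = sqrt(56454173.6857) = 7513.6 m/s

7513.6


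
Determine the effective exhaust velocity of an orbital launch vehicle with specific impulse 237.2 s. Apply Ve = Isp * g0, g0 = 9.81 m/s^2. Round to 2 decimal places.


Step 1: Ve = Isp * g0 = 237.2 * 9.81
Step 2: Ve = 2326.93 m/s

2326.93


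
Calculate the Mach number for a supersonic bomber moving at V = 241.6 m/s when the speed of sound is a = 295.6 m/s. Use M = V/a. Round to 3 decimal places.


Step 1: M = V / a = 241.6 / 295.6
Step 2: M = 0.817

0.817


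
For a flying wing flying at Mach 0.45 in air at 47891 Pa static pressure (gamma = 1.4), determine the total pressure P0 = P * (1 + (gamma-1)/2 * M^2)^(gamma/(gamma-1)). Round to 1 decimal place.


Step 1: (gamma-1)/2 * M^2 = 0.2 * 0.2025 = 0.0405
Step 2: 1 + 0.0405 = 1.0405
Step 3: Exponent gamma/(gamma-1) = 3.5
Step 4: P0 = 47891 * 1.0405^3.5 = 55030.2 Pa

55030.2


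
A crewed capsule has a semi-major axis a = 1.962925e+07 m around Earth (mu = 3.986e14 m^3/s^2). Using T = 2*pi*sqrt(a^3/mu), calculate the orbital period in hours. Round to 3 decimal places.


Step 1: a^3 / mu = 7.563296e+21 / 3.986e14 = 1.897465e+07
Step 2: sqrt(1.897465e+07) = 4355.9904 s
Step 3: T = 2*pi * 4355.9904 = 27369.49 s
Step 4: T in hours = 27369.49 / 3600 = 7.603 hours

7.603


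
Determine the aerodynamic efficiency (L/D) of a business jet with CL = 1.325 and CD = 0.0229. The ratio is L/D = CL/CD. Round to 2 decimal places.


Step 1: L/D = CL / CD = 1.325 / 0.0229
Step 2: L/D = 57.86

57.86


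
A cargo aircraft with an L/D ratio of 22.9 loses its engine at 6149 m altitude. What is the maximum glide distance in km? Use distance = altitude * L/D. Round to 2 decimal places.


Step 1: Glide distance = altitude * L/D = 6149 * 22.9 = 140812.1 m
Step 2: Convert to km: 140812.1 / 1000 = 140.81 km

140.81


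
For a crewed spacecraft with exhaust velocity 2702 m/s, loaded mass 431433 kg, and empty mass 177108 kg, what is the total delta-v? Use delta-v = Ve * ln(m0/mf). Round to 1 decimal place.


Step 1: Mass ratio m0/mf = 431433 / 177108 = 2.435988
Step 2: ln(2.435988) = 0.890353
Step 3: delta-v = 2702 * 0.890353 = 2405.7 m/s

2405.7


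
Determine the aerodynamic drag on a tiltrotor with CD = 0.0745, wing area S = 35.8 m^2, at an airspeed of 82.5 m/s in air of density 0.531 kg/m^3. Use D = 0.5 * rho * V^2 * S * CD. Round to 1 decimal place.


Step 1: Dynamic pressure q = 0.5 * 0.531 * 82.5^2 = 1807.0594 Pa
Step 2: Drag D = q * S * CD = 1807.0594 * 35.8 * 0.0745
Step 3: D = 4819.6 N

4819.6


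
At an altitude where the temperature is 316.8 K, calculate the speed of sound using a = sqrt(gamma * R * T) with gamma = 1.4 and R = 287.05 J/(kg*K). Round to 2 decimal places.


Step 1: gamma * R * T = 1.4 * 287.05 * 316.8 = 127312.416
Step 2: a = sqrt(127312.416) = 356.81 m/s

356.81


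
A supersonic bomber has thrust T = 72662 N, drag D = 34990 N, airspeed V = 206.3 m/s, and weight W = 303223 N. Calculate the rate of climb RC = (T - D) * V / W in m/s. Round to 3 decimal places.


Step 1: Excess thrust = T - D = 72662 - 34990 = 37672 N
Step 2: Excess power = 37672 * 206.3 = 7771733.6 W
Step 3: RC = 7771733.6 / 303223 = 25.630 m/s

25.630


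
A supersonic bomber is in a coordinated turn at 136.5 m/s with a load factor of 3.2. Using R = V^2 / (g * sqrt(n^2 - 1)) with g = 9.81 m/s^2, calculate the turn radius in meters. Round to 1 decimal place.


Step 1: V^2 = 136.5^2 = 18632.25
Step 2: n^2 - 1 = 3.2^2 - 1 = 9.24
Step 3: sqrt(9.24) = 3.039737
Step 4: R = 18632.25 / (9.81 * 3.039737) = 624.8 m

624.8


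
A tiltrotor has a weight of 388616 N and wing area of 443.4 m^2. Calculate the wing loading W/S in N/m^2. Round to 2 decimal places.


Step 1: Wing loading = W / S = 388616 / 443.4
Step 2: Wing loading = 876.45 N/m^2

876.45


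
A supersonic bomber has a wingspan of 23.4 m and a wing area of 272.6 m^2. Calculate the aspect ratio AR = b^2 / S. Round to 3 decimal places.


Step 1: b^2 = 23.4^2 = 547.56
Step 2: AR = 547.56 / 272.6 = 2.009

2.009


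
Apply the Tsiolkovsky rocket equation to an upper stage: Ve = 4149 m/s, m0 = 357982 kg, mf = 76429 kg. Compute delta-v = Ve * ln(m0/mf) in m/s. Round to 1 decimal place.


Step 1: Mass ratio m0/mf = 357982 / 76429 = 4.68385
Step 2: ln(4.68385) = 1.544121
Step 3: delta-v = 4149 * 1.544121 = 6406.6 m/s

6406.6


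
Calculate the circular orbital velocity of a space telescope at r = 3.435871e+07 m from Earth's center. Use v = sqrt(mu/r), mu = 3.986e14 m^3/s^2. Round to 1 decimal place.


Step 1: mu / r = 3.986e14 / 3.435871e+07 = 11601134.0356
Step 2: v = sqrt(11601134.0356) = 3406.0 m/s

3406.0


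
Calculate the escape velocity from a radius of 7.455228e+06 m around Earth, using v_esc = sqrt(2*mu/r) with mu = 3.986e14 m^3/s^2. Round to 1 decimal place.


Step 1: 2*mu/r = 2 * 3.986e14 / 7.455228e+06 = 106931672.6464
Step 2: v_esc = sqrt(106931672.6464) = 10340.8 m/s

10340.8


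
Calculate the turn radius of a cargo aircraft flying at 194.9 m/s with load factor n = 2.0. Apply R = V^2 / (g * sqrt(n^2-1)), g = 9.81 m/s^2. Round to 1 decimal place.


Step 1: V^2 = 194.9^2 = 37986.01
Step 2: n^2 - 1 = 2.0^2 - 1 = 3.0
Step 3: sqrt(3.0) = 1.732051
Step 4: R = 37986.01 / (9.81 * 1.732051) = 2235.6 m

2235.6


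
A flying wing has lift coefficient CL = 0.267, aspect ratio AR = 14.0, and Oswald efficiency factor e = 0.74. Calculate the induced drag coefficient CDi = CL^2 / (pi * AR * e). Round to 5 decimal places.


Step 1: CL^2 = 0.267^2 = 0.071289
Step 2: pi * AR * e = 3.14159 * 14.0 * 0.74 = 32.5469
Step 3: CDi = 0.071289 / 32.5469 = 0.00219

0.00219


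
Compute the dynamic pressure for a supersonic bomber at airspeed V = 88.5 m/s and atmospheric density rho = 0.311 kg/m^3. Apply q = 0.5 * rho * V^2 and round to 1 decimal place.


Step 1: V^2 = 88.5^2 = 7832.25
Step 2: q = 0.5 * 0.311 * 7832.25
Step 3: q = 1217.9 Pa

1217.9


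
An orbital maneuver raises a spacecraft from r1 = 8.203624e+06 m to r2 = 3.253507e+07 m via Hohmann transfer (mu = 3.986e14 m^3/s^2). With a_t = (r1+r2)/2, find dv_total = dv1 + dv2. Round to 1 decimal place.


Step 1: Transfer semi-major axis a_t = (8.203624e+06 + 3.253507e+07) / 2 = 2.036935e+07 m
Step 2: v1 (circular at r1) = sqrt(mu/r1) = 6970.53 m/s
Step 3: v_t1 = sqrt(mu*(2/r1 - 1/a_t)) = 8809.54 m/s
Step 4: dv1 = |8809.54 - 6970.53| = 1839.01 m/s
Step 5: v2 (circular at r2) = 3500.2 m/s, v_t2 = 2221.3 m/s
Step 6: dv2 = |3500.2 - 2221.3| = 1278.9 m/s
Step 7: Total delta-v = 1839.01 + 1278.9 = 3117.9 m/s

3117.9


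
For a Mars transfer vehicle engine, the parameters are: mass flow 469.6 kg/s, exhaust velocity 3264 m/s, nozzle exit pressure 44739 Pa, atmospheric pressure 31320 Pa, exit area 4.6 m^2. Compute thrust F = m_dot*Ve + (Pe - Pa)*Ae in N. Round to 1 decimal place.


Step 1: Momentum thrust = m_dot * Ve = 469.6 * 3264 = 1532774.4 N
Step 2: Pressure thrust = (Pe - Pa) * Ae = (44739 - 31320) * 4.6 = 61727.4 N
Step 3: Total thrust F = 1532774.4 + 61727.4 = 1594501.8 N

1594501.8


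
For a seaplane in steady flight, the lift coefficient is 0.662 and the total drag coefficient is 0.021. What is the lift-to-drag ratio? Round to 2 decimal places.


Step 1: L/D = CL / CD = 0.662 / 0.021
Step 2: L/D = 31.52

31.52


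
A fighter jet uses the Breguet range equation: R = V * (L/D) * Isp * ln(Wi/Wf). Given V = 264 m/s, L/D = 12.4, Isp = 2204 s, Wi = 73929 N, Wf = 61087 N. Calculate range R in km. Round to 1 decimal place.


Step 1: Coefficient = V * (L/D) * Isp = 264 * 12.4 * 2204 = 7215014.4 m
Step 2: Wi/Wf = 73929 / 61087 = 1.210225
Step 3: ln(1.210225) = 0.190806
Step 4: R = 7215014.4 * 0.190806 = 1376668.7 m = 1376.7 km

1376.7


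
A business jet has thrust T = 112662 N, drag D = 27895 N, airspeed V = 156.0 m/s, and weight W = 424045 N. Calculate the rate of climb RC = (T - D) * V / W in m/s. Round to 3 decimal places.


Step 1: Excess thrust = T - D = 112662 - 27895 = 84767 N
Step 2: Excess power = 84767 * 156.0 = 13223652.0 W
Step 3: RC = 13223652.0 / 424045 = 31.185 m/s

31.185


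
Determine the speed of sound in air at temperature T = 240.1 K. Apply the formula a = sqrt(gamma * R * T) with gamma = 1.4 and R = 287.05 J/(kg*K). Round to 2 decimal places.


Step 1: gamma * R * T = 1.4 * 287.05 * 240.1 = 96488.987
Step 2: a = sqrt(96488.987) = 310.63 m/s

310.63


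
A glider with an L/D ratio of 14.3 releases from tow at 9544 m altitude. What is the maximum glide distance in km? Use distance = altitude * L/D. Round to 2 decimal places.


Step 1: Glide distance = altitude * L/D = 9544 * 14.3 = 136479.2 m
Step 2: Convert to km: 136479.2 / 1000 = 136.48 km

136.48


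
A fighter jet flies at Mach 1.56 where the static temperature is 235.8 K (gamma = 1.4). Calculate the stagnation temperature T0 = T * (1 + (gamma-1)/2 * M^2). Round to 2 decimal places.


Step 1: (gamma-1)/2 = 0.2
Step 2: M^2 = 2.4336
Step 3: 1 + 0.2 * 2.4336 = 1.48672
Step 4: T0 = 235.8 * 1.48672 = 350.57 K

350.57


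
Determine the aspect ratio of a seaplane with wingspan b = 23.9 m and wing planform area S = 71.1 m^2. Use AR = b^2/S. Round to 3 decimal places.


Step 1: b^2 = 23.9^2 = 571.21
Step 2: AR = 571.21 / 71.1 = 8.034

8.034


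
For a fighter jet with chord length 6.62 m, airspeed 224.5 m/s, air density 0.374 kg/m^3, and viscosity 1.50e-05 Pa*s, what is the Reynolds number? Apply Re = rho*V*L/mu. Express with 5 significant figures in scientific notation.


Step 1: Numerator = rho * V * L = 0.374 * 224.5 * 6.62 = 555.83506
Step 2: Re = 555.83506 / 1.50e-05
Step 3: Re = 3.7056e+07

3.7056e+07


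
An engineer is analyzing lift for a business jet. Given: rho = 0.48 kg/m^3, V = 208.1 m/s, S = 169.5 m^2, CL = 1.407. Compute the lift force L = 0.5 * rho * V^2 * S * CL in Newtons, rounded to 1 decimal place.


Step 1: Calculate dynamic pressure q = 0.5 * 0.48 * 208.1^2 = 0.5 * 0.48 * 43305.61 = 10393.3464 Pa
Step 2: Multiply by wing area and lift coefficient: L = 10393.3464 * 169.5 * 1.407
Step 3: L = 1761672.2148 * 1.407 = 2478672.8 N

2478672.8


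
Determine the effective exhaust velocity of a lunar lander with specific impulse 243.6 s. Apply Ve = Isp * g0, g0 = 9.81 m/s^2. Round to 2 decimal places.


Step 1: Ve = Isp * g0 = 243.6 * 9.81
Step 2: Ve = 2389.72 m/s

2389.72


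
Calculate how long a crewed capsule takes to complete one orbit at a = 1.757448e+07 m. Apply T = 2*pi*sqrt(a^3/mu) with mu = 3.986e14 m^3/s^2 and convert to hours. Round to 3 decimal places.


Step 1: a^3 / mu = 5.428095e+21 / 3.986e14 = 1.361790e+07
Step 2: sqrt(1.361790e+07) = 3690.244 s
Step 3: T = 2*pi * 3690.244 = 23186.49 s
Step 4: T in hours = 23186.49 / 3600 = 6.441 hours

6.441


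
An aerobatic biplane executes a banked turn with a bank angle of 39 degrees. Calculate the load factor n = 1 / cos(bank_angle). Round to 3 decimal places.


Step 1: Convert 39 degrees to radians = 0.680678
Step 2: cos(39 deg) = 0.777146
Step 3: n = 1 / 0.777146 = 1.287

1.287


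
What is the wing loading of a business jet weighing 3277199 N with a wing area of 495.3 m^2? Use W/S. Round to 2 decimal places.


Step 1: Wing loading = W / S = 3277199 / 495.3
Step 2: Wing loading = 6616.59 N/m^2

6616.59


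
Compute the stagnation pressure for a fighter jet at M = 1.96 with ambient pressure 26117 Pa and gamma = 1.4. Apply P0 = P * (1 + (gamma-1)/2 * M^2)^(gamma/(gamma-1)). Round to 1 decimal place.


Step 1: (gamma-1)/2 * M^2 = 0.2 * 3.8416 = 0.76832
Step 2: 1 + 0.76832 = 1.76832
Step 3: Exponent gamma/(gamma-1) = 3.5
Step 4: P0 = 26117 * 1.76832^3.5 = 192037.6 Pa

192037.6


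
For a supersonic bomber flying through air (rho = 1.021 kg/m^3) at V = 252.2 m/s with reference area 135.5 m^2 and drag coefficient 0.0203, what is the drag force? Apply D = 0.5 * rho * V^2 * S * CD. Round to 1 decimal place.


Step 1: Dynamic pressure q = 0.5 * 1.021 * 252.2^2 = 32470.2708 Pa
Step 2: Drag D = q * S * CD = 32470.2708 * 135.5 * 0.0203
Step 3: D = 89314.4 N

89314.4


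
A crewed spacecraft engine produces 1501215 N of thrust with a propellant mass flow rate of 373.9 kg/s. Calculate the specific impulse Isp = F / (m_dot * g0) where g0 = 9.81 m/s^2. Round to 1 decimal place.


Step 1: m_dot * g0 = 373.9 * 9.81 = 3667.96
Step 2: Isp = 1501215 / 3667.96 = 409.3 s

409.3


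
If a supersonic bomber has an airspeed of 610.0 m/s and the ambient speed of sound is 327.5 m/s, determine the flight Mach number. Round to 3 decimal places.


Step 1: M = V / a = 610.0 / 327.5
Step 2: M = 1.863

1.863


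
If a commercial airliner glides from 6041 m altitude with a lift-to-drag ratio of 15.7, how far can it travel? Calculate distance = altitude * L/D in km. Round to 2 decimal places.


Step 1: Glide distance = altitude * L/D = 6041 * 15.7 = 94843.7 m
Step 2: Convert to km: 94843.7 / 1000 = 94.84 km

94.84


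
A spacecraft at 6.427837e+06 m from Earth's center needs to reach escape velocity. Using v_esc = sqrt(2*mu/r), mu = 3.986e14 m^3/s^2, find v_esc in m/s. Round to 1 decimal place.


Step 1: 2*mu/r = 2 * 3.986e14 / 6.427837e+06 = 124023057.8342
Step 2: v_esc = sqrt(124023057.8342) = 11136.6 m/s

11136.6


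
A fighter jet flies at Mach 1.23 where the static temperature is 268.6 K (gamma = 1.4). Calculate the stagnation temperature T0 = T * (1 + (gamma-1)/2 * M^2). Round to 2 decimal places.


Step 1: (gamma-1)/2 = 0.2
Step 2: M^2 = 1.5129
Step 3: 1 + 0.2 * 1.5129 = 1.30258
Step 4: T0 = 268.6 * 1.30258 = 349.87 K

349.87


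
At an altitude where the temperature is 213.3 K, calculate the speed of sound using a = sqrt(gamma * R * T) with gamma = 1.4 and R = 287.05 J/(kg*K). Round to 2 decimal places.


Step 1: gamma * R * T = 1.4 * 287.05 * 213.3 = 85718.871
Step 2: a = sqrt(85718.871) = 292.78 m/s

292.78


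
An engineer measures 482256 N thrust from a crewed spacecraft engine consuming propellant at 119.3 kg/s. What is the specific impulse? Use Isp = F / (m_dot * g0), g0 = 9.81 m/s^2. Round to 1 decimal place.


Step 1: m_dot * g0 = 119.3 * 9.81 = 1170.33
Step 2: Isp = 482256 / 1170.33 = 412.1 s

412.1


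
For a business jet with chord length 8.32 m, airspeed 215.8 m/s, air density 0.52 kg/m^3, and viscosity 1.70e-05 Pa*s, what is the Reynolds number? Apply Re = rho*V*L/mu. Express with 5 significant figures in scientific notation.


Step 1: Numerator = rho * V * L = 0.52 * 215.8 * 8.32 = 933.63712
Step 2: Re = 933.63712 / 1.70e-05
Step 3: Re = 5.4920e+07

5.4920e+07


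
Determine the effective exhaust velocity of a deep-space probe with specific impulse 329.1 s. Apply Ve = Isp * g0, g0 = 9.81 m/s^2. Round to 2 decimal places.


Step 1: Ve = Isp * g0 = 329.1 * 9.81
Step 2: Ve = 3228.47 m/s

3228.47


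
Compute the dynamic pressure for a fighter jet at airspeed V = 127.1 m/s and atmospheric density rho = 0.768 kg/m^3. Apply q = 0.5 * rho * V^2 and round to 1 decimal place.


Step 1: V^2 = 127.1^2 = 16154.41
Step 2: q = 0.5 * 0.768 * 16154.41
Step 3: q = 6203.3 Pa

6203.3


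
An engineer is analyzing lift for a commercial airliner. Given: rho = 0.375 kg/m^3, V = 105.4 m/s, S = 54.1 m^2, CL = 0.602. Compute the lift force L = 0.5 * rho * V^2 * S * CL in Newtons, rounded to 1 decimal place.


Step 1: Calculate dynamic pressure q = 0.5 * 0.375 * 105.4^2 = 0.5 * 0.375 * 11109.16 = 2082.9675 Pa
Step 2: Multiply by wing area and lift coefficient: L = 2082.9675 * 54.1 * 0.602
Step 3: L = 112688.5418 * 0.602 = 67838.5 N

67838.5


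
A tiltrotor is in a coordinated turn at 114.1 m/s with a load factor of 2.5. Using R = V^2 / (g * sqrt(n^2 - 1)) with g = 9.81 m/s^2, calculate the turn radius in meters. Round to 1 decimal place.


Step 1: V^2 = 114.1^2 = 13018.81
Step 2: n^2 - 1 = 2.5^2 - 1 = 5.25
Step 3: sqrt(5.25) = 2.291288
Step 4: R = 13018.81 / (9.81 * 2.291288) = 579.2 m

579.2


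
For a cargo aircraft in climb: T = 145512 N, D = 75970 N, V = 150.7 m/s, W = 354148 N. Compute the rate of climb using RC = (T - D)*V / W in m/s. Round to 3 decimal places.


Step 1: Excess thrust = T - D = 145512 - 75970 = 69542 N
Step 2: Excess power = 69542 * 150.7 = 10479979.4 W
Step 3: RC = 10479979.4 / 354148 = 29.592 m/s

29.592


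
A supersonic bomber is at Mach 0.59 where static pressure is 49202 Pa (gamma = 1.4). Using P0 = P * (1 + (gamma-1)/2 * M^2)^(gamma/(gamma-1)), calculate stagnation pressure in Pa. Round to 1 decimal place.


Step 1: (gamma-1)/2 * M^2 = 0.2 * 0.3481 = 0.06962
Step 2: 1 + 0.06962 = 1.06962
Step 3: Exponent gamma/(gamma-1) = 3.5
Step 4: P0 = 49202 * 1.06962^3.5 = 62271.0 Pa

62271.0


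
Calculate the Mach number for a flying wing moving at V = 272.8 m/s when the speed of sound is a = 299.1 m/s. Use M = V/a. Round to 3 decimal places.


Step 1: M = V / a = 272.8 / 299.1
Step 2: M = 0.912

0.912


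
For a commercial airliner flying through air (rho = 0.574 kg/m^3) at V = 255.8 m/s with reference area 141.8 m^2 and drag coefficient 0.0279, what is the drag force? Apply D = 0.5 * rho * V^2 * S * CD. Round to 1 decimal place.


Step 1: Dynamic pressure q = 0.5 * 0.574 * 255.8^2 = 18779.4547 Pa
Step 2: Drag D = q * S * CD = 18779.4547 * 141.8 * 0.0279
Step 3: D = 74295.7 N

74295.7


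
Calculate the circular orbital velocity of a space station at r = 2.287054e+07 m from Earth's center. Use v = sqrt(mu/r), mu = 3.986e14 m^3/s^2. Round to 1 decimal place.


Step 1: mu / r = 3.986e14 / 2.287054e+07 = 17428534.7001
Step 2: v = sqrt(17428534.7001) = 4174.7 m/s

4174.7


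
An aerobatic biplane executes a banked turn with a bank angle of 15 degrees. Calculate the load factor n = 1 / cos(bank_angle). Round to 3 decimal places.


Step 1: Convert 15 degrees to radians = 0.261799
Step 2: cos(15 deg) = 0.965926
Step 3: n = 1 / 0.965926 = 1.035

1.035


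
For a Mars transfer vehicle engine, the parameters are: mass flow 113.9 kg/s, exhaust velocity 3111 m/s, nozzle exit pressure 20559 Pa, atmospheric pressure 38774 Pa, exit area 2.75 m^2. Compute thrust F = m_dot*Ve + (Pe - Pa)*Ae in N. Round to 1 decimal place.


Step 1: Momentum thrust = m_dot * Ve = 113.9 * 3111 = 354342.9 N
Step 2: Pressure thrust = (Pe - Pa) * Ae = (20559 - 38774) * 2.75 = -50091.25 N
Step 3: Total thrust F = 354342.9 + -50091.25 = 304251.7 N

304251.7


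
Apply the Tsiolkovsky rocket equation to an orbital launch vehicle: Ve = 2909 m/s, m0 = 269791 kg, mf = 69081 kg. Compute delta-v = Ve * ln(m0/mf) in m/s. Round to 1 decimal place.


Step 1: Mass ratio m0/mf = 269791 / 69081 = 3.90543
Step 2: ln(3.90543) = 1.362368
Step 3: delta-v = 2909 * 1.362368 = 3963.1 m/s

3963.1


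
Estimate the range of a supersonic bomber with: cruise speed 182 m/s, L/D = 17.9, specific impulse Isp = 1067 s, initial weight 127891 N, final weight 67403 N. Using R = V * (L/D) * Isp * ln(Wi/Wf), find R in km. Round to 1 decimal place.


Step 1: Coefficient = V * (L/D) * Isp = 182 * 17.9 * 1067 = 3476072.6 m
Step 2: Wi/Wf = 127891 / 67403 = 1.897408
Step 3: ln(1.897408) = 0.640489
Step 4: R = 3476072.6 * 0.640489 = 2226385.6 m = 2226.4 km

2226.4


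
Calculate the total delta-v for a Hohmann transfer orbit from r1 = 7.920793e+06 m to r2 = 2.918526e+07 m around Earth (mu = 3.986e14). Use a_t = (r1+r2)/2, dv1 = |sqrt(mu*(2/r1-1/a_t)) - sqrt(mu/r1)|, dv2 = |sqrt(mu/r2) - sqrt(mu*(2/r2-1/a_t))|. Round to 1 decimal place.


Step 1: Transfer semi-major axis a_t = (7.920793e+06 + 2.918526e+07) / 2 = 1.855303e+07 m
Step 2: v1 (circular at r1) = sqrt(mu/r1) = 7093.89 m/s
Step 3: v_t1 = sqrt(mu*(2/r1 - 1/a_t)) = 8897.31 m/s
Step 4: dv1 = |8897.31 - 7093.89| = 1803.42 m/s
Step 5: v2 (circular at r2) = 3695.62 m/s, v_t2 = 2414.7 m/s
Step 6: dv2 = |3695.62 - 2414.7| = 1280.91 m/s
Step 7: Total delta-v = 1803.42 + 1280.91 = 3084.3 m/s

3084.3


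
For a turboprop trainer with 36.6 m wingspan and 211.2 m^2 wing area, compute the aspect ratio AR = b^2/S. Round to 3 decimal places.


Step 1: b^2 = 36.6^2 = 1339.56
Step 2: AR = 1339.56 / 211.2 = 6.343

6.343


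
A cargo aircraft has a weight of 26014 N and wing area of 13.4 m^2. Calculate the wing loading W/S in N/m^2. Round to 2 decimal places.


Step 1: Wing loading = W / S = 26014 / 13.4
Step 2: Wing loading = 1941.34 N/m^2

1941.34


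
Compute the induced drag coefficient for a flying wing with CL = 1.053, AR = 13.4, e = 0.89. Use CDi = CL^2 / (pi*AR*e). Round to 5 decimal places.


Step 1: CL^2 = 1.053^2 = 1.108809
Step 2: pi * AR * e = 3.14159 * 13.4 * 0.89 = 37.466634
Step 3: CDi = 1.108809 / 37.466634 = 0.02959

0.02959


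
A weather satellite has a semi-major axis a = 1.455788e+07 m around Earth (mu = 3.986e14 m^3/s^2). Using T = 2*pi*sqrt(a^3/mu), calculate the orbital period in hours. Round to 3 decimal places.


Step 1: a^3 / mu = 3.085279e+21 / 3.986e14 = 7.740288e+06
Step 2: sqrt(7.740288e+06) = 2782.1373 s
Step 3: T = 2*pi * 2782.1373 = 17480.68 s
Step 4: T in hours = 17480.68 / 3600 = 4.856 hours

4.856


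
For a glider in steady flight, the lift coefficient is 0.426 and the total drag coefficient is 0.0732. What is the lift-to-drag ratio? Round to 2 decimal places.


Step 1: L/D = CL / CD = 0.426 / 0.0732
Step 2: L/D = 5.82

5.82


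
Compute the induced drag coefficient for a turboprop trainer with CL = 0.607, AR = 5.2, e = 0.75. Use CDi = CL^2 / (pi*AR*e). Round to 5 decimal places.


Step 1: CL^2 = 0.607^2 = 0.368449
Step 2: pi * AR * e = 3.14159 * 5.2 * 0.75 = 12.252211
Step 3: CDi = 0.368449 / 12.252211 = 0.03007

0.03007


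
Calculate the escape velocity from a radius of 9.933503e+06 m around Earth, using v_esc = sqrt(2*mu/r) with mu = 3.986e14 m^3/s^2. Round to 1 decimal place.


Step 1: 2*mu/r = 2 * 3.986e14 / 9.933503e+06 = 80253662.7814
Step 2: v_esc = sqrt(80253662.7814) = 8958.4 m/s

8958.4


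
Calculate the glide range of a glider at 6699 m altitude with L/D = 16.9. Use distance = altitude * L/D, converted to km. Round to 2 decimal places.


Step 1: Glide distance = altitude * L/D = 6699 * 16.9 = 113213.1 m
Step 2: Convert to km: 113213.1 / 1000 = 113.21 km

113.21


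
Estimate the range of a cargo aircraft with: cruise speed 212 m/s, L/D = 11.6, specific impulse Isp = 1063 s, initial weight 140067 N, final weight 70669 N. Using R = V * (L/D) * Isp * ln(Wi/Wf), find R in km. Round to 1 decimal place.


Step 1: Coefficient = V * (L/D) * Isp = 212 * 11.6 * 1063 = 2614129.6 m
Step 2: Wi/Wf = 140067 / 70669 = 1.982015
Step 3: ln(1.982015) = 0.684114
Step 4: R = 2614129.6 * 0.684114 = 1788362.3 m = 1788.4 km

1788.4


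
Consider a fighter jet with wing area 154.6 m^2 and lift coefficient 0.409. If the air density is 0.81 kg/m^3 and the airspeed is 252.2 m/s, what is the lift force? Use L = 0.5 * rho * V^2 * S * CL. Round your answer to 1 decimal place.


Step 1: Calculate dynamic pressure q = 0.5 * 0.81 * 252.2^2 = 0.5 * 0.81 * 63604.84 = 25759.9602 Pa
Step 2: Multiply by wing area and lift coefficient: L = 25759.9602 * 154.6 * 0.409
Step 3: L = 3982489.8469 * 0.409 = 1628838.3 N

1628838.3


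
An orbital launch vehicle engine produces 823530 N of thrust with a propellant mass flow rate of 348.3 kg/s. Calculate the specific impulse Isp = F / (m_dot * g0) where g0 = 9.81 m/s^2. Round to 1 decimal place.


Step 1: m_dot * g0 = 348.3 * 9.81 = 3416.82
Step 2: Isp = 823530 / 3416.82 = 241.0 s

241.0


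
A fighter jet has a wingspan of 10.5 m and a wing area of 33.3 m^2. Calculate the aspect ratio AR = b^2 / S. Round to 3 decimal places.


Step 1: b^2 = 10.5^2 = 110.25
Step 2: AR = 110.25 / 33.3 = 3.311

3.311


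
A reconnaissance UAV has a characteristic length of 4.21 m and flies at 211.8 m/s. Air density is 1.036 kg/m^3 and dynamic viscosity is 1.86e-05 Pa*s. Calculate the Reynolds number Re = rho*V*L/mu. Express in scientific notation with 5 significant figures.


Step 1: Numerator = rho * V * L = 1.036 * 211.8 * 4.21 = 923.778408
Step 2: Re = 923.778408 / 1.86e-05
Step 3: Re = 4.9666e+07

4.9666e+07


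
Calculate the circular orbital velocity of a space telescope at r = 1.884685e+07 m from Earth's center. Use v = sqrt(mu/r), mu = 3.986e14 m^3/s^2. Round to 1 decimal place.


Step 1: mu / r = 3.986e14 / 1.884685e+07 = 21149422.8478
Step 2: v = sqrt(21149422.8478) = 4598.9 m/s

4598.9


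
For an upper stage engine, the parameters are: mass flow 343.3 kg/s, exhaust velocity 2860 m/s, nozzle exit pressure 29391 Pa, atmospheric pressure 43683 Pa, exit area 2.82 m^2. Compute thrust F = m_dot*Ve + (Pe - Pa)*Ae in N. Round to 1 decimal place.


Step 1: Momentum thrust = m_dot * Ve = 343.3 * 2860 = 981838.0 N
Step 2: Pressure thrust = (Pe - Pa) * Ae = (29391 - 43683) * 2.82 = -40303.44 N
Step 3: Total thrust F = 981838.0 + -40303.44 = 941534.6 N

941534.6


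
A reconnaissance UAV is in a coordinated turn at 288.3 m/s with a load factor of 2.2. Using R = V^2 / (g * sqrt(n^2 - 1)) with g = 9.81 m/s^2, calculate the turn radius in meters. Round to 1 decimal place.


Step 1: V^2 = 288.3^2 = 83116.89
Step 2: n^2 - 1 = 2.2^2 - 1 = 3.84
Step 3: sqrt(3.84) = 1.959592
Step 4: R = 83116.89 / (9.81 * 1.959592) = 4323.7 m

4323.7


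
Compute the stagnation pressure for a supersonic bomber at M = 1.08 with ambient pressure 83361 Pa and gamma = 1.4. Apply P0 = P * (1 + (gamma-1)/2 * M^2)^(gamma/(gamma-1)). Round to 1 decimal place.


Step 1: (gamma-1)/2 * M^2 = 0.2 * 1.1664 = 0.23328
Step 2: 1 + 0.23328 = 1.23328
Step 3: Exponent gamma/(gamma-1) = 3.5
Step 4: P0 = 83361 * 1.23328^3.5 = 173651.6 Pa

173651.6


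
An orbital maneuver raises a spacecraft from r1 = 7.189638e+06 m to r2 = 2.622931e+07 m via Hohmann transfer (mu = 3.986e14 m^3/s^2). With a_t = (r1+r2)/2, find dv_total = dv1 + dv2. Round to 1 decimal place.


Step 1: Transfer semi-major axis a_t = (7.189638e+06 + 2.622931e+07) / 2 = 1.670947e+07 m
Step 2: v1 (circular at r1) = sqrt(mu/r1) = 7445.86 m/s
Step 3: v_t1 = sqrt(mu*(2/r1 - 1/a_t)) = 9328.83 m/s
Step 4: dv1 = |9328.83 - 7445.86| = 1882.97 m/s
Step 5: v2 (circular at r2) = 3898.3 m/s, v_t2 = 2557.1 m/s
Step 6: dv2 = |3898.3 - 2557.1| = 1341.2 m/s
Step 7: Total delta-v = 1882.97 + 1341.2 = 3224.2 m/s

3224.2


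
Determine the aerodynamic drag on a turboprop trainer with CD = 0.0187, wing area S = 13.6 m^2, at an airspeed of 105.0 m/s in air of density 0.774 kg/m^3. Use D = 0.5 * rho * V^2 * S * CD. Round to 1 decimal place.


Step 1: Dynamic pressure q = 0.5 * 0.774 * 105.0^2 = 4266.675 Pa
Step 2: Drag D = q * S * CD = 4266.675 * 13.6 * 0.0187
Step 3: D = 1085.1 N

1085.1


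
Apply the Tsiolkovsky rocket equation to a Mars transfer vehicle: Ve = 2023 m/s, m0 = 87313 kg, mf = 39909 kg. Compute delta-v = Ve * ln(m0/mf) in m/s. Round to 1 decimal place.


Step 1: Mass ratio m0/mf = 87313 / 39909 = 2.187802
Step 2: ln(2.187802) = 0.782898
Step 3: delta-v = 2023 * 0.782898 = 1583.8 m/s

1583.8


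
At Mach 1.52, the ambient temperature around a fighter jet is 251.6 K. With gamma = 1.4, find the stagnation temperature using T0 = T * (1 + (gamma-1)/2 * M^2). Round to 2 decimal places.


Step 1: (gamma-1)/2 = 0.2
Step 2: M^2 = 2.3104
Step 3: 1 + 0.2 * 2.3104 = 1.46208
Step 4: T0 = 251.6 * 1.46208 = 367.86 K

367.86


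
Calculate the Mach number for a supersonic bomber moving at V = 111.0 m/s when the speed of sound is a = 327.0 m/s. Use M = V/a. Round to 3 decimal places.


Step 1: M = V / a = 111.0 / 327.0
Step 2: M = 0.339

0.339


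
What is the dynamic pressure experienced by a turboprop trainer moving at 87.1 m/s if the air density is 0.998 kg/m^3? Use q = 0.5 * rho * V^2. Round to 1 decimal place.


Step 1: V^2 = 87.1^2 = 7586.41
Step 2: q = 0.5 * 0.998 * 7586.41
Step 3: q = 3785.6 Pa

3785.6


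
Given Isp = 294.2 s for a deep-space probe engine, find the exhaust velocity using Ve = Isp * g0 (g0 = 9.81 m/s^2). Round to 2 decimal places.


Step 1: Ve = Isp * g0 = 294.2 * 9.81
Step 2: Ve = 2886.10 m/s

2886.10


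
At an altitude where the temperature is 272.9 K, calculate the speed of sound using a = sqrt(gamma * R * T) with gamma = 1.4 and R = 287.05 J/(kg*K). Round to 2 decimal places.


Step 1: gamma * R * T = 1.4 * 287.05 * 272.9 = 109670.323
Step 2: a = sqrt(109670.323) = 331.17 m/s

331.17


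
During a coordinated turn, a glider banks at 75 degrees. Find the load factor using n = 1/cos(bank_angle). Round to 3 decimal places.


Step 1: Convert 75 degrees to radians = 1.308997
Step 2: cos(75 deg) = 0.258819
Step 3: n = 1 / 0.258819 = 3.864

3.864


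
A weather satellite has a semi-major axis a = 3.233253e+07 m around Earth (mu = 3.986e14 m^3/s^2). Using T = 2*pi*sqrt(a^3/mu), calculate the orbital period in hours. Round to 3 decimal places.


Step 1: a^3 / mu = 3.380018e+22 / 3.986e14 = 8.479725e+07
Step 2: sqrt(8.479725e+07) = 9208.5423 s
Step 3: T = 2*pi * 9208.5423 = 57858.98 s
Step 4: T in hours = 57858.98 / 3600 = 16.072 hours

16.072


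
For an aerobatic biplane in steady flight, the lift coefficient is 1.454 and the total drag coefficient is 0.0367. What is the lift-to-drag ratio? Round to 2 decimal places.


Step 1: L/D = CL / CD = 1.454 / 0.0367
Step 2: L/D = 39.62

39.62


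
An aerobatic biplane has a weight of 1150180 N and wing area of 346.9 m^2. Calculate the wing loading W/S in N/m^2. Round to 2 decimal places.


Step 1: Wing loading = W / S = 1150180 / 346.9
Step 2: Wing loading = 3315.60 N/m^2

3315.60


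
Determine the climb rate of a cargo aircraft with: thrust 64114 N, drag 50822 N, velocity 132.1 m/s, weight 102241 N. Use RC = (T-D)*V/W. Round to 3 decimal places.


Step 1: Excess thrust = T - D = 64114 - 50822 = 13292 N
Step 2: Excess power = 13292 * 132.1 = 1755873.2 W
Step 3: RC = 1755873.2 / 102241 = 17.174 m/s

17.174
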